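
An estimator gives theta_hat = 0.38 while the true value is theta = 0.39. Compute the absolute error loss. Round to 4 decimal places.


The absolute error loss is |theta_hat - theta|
= |0.38 - 0.39|
= 0.01

0.01


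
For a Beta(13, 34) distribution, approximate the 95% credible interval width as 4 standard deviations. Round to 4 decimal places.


Variance of Beta(a,b) = ab / ((a+b)^2 * (a+b+1))
= 13*34 / ((47)^2 * 48)
= 0.0042
SD = sqrt(0.0042) = 0.0646
Width = 4 * SD = 0.2583

0.2583


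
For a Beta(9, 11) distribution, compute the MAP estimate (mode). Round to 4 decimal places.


MAP = mode = (a-1)/(a+b-2)
= (9-1)/(9+11-2)
= 8/18 = 0.4444

0.4444


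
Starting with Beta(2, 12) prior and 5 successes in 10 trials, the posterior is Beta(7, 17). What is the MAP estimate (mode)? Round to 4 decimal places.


The mode of Beta(a, b) when a > 1 and b > 1 is (a-1)/(a+b-2)
= (7 - 1) / (7 + 17 - 2)
= 6 / 22
= 0.2727

0.2727


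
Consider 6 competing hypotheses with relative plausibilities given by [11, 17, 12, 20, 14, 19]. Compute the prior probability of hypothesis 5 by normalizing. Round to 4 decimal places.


Sum of weights = 11 + 17 + 12 + 20 + 14 + 19 = 93
Normalized prior for H5 = 14 / 93
= 0.1505

0.1505


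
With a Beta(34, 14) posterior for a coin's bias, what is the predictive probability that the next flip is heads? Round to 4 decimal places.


The predictive probability equals the posterior mean.
P(next = heads) = alpha / (alpha + beta)
= 34 / 48 = 0.7083

0.7083


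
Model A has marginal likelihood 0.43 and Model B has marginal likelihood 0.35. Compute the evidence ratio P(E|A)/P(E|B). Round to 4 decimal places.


Evidence ratio = P(E|A) / P(E|B)
= 0.43 / 0.35
= 1.2286

1.2286


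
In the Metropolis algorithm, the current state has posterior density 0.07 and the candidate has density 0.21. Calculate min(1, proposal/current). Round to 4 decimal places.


Ratio = 0.21/0.07 = 3.0
Acceptance probability = min(1, 3.0)
= 1.0

1.0


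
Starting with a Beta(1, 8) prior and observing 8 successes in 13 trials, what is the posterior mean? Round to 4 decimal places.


Posterior parameters: alpha = 1 + 8 = 9
beta = 8 + 5 = 13
Posterior mean = alpha / (alpha + beta) = 9 / 22
= 0.4091

0.4091


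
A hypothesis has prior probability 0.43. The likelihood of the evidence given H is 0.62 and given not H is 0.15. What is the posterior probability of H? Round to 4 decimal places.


Using Bayes' theorem:
P(E) = 0.43 * 0.62 + 0.57 * 0.15
P(E) = 0.3521
P(H|E) = (0.43 * 0.62) / 0.3521 = 0.7572

0.7572


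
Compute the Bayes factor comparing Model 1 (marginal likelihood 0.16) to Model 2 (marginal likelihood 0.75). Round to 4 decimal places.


BF12 = marginal likelihood of M1 / marginal likelihood of M2
= 0.16/0.75
= 0.2133

0.2133


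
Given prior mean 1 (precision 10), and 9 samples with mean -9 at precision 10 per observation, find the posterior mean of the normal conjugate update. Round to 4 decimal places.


The posterior mean is a precision-weighted average of prior and data.
Post. prec. = 10 + 90 = 100
Post. mean = (10 + -810)/100 = -800/100 = -8.0

-8.0


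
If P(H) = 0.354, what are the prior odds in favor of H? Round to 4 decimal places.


Prior odds = P(H) / (1 - P(H))
= 0.354 / 0.646
= 0.548

0.548


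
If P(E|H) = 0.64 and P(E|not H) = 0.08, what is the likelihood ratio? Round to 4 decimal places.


Likelihood ratio = P(E|H) / P(E|not H)
= 0.64 / 0.08
= 8.0

8.0


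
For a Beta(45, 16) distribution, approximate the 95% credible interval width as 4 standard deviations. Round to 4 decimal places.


Variance of Beta(a,b) = ab / ((a+b)^2 * (a+b+1))
= 45*16 / ((61)^2 * 62)
= 0.0031
SD = sqrt(0.0031) = 0.0559
Width = 4 * SD = 0.2235

0.2235


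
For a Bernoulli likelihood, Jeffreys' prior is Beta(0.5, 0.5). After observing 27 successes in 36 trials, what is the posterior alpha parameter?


Jeffreys' prior for Bernoulli is Beta(0.5, 0.5).
Posterior is Beta(0.5 + k, 0.5 + n - k).
Posterior alpha = 0.5 + k = 0.5 + 27 = 27.5

27.5


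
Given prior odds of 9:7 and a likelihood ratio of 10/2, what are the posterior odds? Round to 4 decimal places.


Posterior odds = prior odds * LR
Prior odds = 9/7 = 1.2857
LR = 10/2 = 5.0
Posterior odds = 1.2857 * 5.0 = 6.4286

6.4286


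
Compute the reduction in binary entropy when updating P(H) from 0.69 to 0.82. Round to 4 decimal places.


H_before = -p*log2(p) - (1-p)*log2(1-p) for p=0.69: 0.8932
H_after for p=0.82: 0.6801
Reduction = 0.8932 - 0.6801 = 0.2131

0.2131


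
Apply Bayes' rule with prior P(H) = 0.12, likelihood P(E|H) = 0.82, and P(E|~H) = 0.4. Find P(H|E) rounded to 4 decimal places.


Step 1: Compute marginal P(E) = P(E|H)P(H) + P(E|~H)P(~H)
= 0.82*0.12 + 0.4*0.88 = 0.4504
Step 2: P(H|E) = P(E|H)P(H)/P(E) = 0.0984/0.4504
= 0.2185

0.2185


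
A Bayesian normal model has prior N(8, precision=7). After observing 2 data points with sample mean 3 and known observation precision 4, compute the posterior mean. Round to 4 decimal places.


Posterior mean = (prior_precision * prior_mean + n * data_precision * data_mean) / (prior_precision + n * data_precision)
Numerator = 7*8 + 2*4*3 = 80
Denominator = 7 + 2*4 = 15
Posterior mean = 5.3333

5.3333


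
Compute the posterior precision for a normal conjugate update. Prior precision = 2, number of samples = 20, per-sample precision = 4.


tau_post = tau_0 + n * tau
= 2 + 20 * 4 = 82

82


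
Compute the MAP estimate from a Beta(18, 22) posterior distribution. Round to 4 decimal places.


MAP = mode of Beta distribution
= (alpha - 1)/(alpha + beta - 2)
= (18-1)/(18+22-2)
= 17/38 = 0.4474

0.4474


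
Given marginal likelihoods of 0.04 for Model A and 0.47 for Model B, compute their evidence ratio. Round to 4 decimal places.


Ratio = ML(A) / ML(B) = 0.04/0.47
= 0.0851

0.0851


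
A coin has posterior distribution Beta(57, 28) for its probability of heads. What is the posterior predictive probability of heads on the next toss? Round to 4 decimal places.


Posterior predictive = E[theta] = alpha/(alpha+beta)
= 57/85
= 0.6706

0.6706


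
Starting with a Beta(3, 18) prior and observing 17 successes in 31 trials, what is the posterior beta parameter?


Posterior beta = prior beta + failures
Failures = 31 - 17 = 14
beta_post = 18 + 14 = 32

32


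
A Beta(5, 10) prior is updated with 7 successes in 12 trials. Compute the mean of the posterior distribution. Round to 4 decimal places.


After update: Beta(12, 15)
Mean = 12 / (12 + 15) = 12 / 27
= 0.4444

0.4444


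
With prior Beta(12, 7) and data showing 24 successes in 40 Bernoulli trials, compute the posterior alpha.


Conjugate update: alpha_posterior = alpha_prior + k
= 12 + 24 = 36

36


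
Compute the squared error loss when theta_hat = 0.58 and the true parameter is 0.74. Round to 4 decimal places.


L = (theta_hat - theta_true)^2
= (0.58 - 0.74)^2
= -0.16^2 = 0.0256

0.0256


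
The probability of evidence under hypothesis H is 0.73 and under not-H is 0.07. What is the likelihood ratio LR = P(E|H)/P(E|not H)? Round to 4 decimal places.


LR = 0.73 / 0.07
= 10.4286

10.4286


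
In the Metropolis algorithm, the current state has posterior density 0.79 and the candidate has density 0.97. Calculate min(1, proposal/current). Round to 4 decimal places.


Ratio = 0.97/0.79 = 1.2278
Acceptance probability = min(1, 1.2278)
= 1.0

1.0


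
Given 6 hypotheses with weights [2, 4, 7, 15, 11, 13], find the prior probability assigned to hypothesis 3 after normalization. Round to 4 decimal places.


To normalize, divide each weight by the sum of all weights.
Sum = 52
Prior(H3) = 7/52 = 0.1346

0.1346


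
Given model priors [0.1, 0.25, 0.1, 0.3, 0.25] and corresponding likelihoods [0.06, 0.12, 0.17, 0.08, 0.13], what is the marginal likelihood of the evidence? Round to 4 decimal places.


P(E) = sum_i P(M_i) P(E|M_i)
= 0.006 + 0.03 + 0.017 + 0.024 + 0.0325
= 0.1095

0.1095


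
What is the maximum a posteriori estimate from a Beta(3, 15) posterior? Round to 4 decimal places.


The MAP estimate equals the mode of the distribution.
Mode of Beta(a,b) = (a-1)/(a+b-2)
= 2/16
= 0.125

0.125


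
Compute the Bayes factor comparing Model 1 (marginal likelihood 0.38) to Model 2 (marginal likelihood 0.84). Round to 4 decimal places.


BF12 = marginal likelihood of M1 / marginal likelihood of M2
= 0.38/0.84
= 0.4524

0.4524


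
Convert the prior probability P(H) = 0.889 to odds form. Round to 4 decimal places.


P(not H) = 1 - 0.889 = 0.111
Odds = 0.889 / 0.111 = 8.009

8.009


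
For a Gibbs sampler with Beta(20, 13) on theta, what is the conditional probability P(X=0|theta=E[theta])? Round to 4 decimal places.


E[theta] = 20/(20+13) = 0.6061
P(X=0|theta) = 1 - theta = 0.3939

0.3939


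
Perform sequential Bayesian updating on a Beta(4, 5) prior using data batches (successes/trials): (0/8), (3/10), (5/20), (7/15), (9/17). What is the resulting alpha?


Accumulate successes: 24
Posterior alpha = prior alpha + sum of successes
= 4 + 24 = 28

28


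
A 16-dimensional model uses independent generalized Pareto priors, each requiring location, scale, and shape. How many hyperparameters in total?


Per parameter: 3 (location, scale, and shape).
Total = 16 * 3 = 48

48


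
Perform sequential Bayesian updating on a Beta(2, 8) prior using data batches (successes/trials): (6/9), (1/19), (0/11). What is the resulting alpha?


Accumulate successes: 7
Posterior alpha = prior alpha + sum of successes
= 2 + 7 = 9

9


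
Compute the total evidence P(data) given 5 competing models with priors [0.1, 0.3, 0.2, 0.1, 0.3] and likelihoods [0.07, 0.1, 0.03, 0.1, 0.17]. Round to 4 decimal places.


Marginal likelihood = sum P(model_i) * P(data|model_i)
Model 1: 0.1 * 0.07 = 0.007
Model 2: 0.3 * 0.1 = 0.03
Model 3: 0.2 * 0.03 = 0.006
Model 4: 0.1 * 0.1 = 0.01
Model 5: 0.3 * 0.17 = 0.051
Total = 0.104

0.104


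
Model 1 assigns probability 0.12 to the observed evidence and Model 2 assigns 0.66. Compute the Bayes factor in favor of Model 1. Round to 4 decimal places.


BF = P(data|M1) / P(data|M2)
= 0.12 / 0.66 = 0.1818

0.1818


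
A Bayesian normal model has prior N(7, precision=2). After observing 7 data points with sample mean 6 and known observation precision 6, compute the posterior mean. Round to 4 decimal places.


Posterior mean = (prior_precision * prior_mean + n * data_precision * data_mean) / (prior_precision + n * data_precision)
Numerator = 2*7 + 7*6*6 = 266
Denominator = 2 + 7*6 = 44
Posterior mean = 6.0455

6.0455


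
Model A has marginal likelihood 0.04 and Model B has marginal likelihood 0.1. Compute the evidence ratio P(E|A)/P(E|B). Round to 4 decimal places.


Evidence ratio = P(E|A) / P(E|B)
= 0.04 / 0.1
= 0.4

0.4


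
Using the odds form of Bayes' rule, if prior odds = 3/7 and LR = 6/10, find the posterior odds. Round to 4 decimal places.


Bayes' rule in odds form: posterior odds = prior odds * LR
= (3 * 6) / (7 * 10)
= 18/70 = 0.2571

0.2571


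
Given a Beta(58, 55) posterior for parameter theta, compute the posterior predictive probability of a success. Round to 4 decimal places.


For a Beta-Bernoulli model, the predictive probability is the mean:
P(success) = 58/(58+55) = 58/113 = 0.5133

0.5133


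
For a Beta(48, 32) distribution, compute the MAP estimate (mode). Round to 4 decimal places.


MAP = mode = (a-1)/(a+b-2)
= (48-1)/(48+32-2)
= 47/78 = 0.6026

0.6026


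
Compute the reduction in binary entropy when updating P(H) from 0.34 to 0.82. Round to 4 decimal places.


H_before = -p*log2(p) - (1-p)*log2(1-p) for p=0.34: 0.9248
H_after for p=0.82: 0.6801
Reduction = 0.9248 - 0.6801 = 0.2447

0.2447


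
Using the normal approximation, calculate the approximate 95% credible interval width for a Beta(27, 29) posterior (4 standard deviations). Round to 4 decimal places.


Var(Beta) = 27*29/(56^2 * 57) = 0.0044
SD = 0.0662
Width ~ 4*SD = 0.2647

0.2647


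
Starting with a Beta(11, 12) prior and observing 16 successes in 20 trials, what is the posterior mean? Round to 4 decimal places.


Posterior parameters: alpha = 11 + 16 = 27
beta = 12 + 4 = 16
Posterior mean = alpha / (alpha + beta) = 27 / 43
= 0.6279

0.6279


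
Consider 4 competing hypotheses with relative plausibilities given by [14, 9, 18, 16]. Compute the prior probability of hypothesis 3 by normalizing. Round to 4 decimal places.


Sum of weights = 14 + 9 + 18 + 16 = 57
Normalized prior for H3 = 18 / 57
= 0.3158

0.3158


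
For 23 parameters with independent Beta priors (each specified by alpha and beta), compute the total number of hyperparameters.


A Beta prior has 2 hyperparameters per parameter.
Total = 23 * 2 = 46

46


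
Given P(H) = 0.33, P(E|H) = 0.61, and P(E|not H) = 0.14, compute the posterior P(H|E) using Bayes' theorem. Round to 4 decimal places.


By Bayes' theorem: P(H|E) = P(E|H)*P(H) / P(E)
P(E) = P(E|H)*P(H) + P(E|not H)*P(not H)
P(E) = 0.61*0.33 + 0.14*0.67 = 0.2951
P(H|E) = 0.61*0.33 / 0.2951 = 0.6821

0.6821


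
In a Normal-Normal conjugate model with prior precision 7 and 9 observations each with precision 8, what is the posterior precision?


Posterior precision = prior precision + n * observation precision
= 7 + 9 * 8
= 7 + 72 = 79

79


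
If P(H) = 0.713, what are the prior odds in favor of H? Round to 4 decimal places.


Prior odds = P(H) / (1 - P(H))
= 0.713 / 0.287
= 2.4843

2.4843


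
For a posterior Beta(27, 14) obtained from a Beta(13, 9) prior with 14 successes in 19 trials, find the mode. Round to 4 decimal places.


Mode = (alpha - 1) / (alpha + beta - 2)
= 26 / 39
= 0.6667

0.6667


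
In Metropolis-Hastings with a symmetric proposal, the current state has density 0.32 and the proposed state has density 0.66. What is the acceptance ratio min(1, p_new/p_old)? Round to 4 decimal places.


Ratio = p_new / p_old = 0.66 / 0.32 = 2.0625
Acceptance = min(1, 2.0625) = 1.0

1.0


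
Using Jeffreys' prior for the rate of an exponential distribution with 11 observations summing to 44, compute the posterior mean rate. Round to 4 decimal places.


Jeffreys' prior leads to posterior Gamma(11, 44).
Mean = 11/44 = 0.25

0.25


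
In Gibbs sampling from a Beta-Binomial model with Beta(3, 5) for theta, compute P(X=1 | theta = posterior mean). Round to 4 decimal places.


Posterior mean = alpha/(alpha+beta) = 3/8 = 0.375
P(X=1|theta=mean) = theta = 0.375

0.375


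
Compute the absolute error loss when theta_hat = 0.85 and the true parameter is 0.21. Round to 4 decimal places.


L = |theta_hat - theta_true|
= |0.85 - 0.21| = 0.64

0.64


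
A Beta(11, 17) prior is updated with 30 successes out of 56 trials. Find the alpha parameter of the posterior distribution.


In the Beta-Binomial conjugate update:
alpha_post = alpha_prior + successes
= 11 + 30
= 41

41


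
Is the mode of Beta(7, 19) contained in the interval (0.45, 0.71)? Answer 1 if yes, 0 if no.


Mode = (a-1)/(a+b-2) = 6/24 = 0.25
Interval: (0.45, 0.71)
Contains mode? 0

0


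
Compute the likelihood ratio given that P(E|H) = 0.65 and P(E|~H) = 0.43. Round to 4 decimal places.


LR = P(E|H) / P(E|~H)
= 0.65 / 0.43 = 1.5116

1.5116


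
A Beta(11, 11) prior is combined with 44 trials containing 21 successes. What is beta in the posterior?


In conjugate updating:
beta_posterior = beta_prior + (n - k)
= 11 + (44 - 21)
= 11 + 23 = 34

34


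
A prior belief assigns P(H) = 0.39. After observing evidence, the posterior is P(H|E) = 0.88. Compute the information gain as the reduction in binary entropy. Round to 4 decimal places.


H(prior) = -0.39*log2(0.39) - 0.61*log2(0.61)
= 0.9648
H(post) = -0.88*log2(0.88) - 0.12*log2(0.12)
= 0.5294
IG = 0.9648 - 0.5294 = 0.4354

0.4354


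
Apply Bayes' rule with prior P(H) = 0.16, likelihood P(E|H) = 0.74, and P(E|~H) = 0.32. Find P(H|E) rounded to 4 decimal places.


Step 1: Compute marginal P(E) = P(E|H)P(H) + P(E|~H)P(~H)
= 0.74*0.16 + 0.32*0.84 = 0.3872
Step 2: P(H|E) = P(E|H)P(H)/P(E) = 0.1184/0.3872
= 0.3058

0.3058


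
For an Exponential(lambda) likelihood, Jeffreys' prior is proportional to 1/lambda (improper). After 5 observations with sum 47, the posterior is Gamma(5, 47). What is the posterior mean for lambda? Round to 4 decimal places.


Posterior = Gamma(n, sum_x) = Gamma(5, 47)
Posterior mean = shape/rate = 5/47
= 0.1064

0.1064


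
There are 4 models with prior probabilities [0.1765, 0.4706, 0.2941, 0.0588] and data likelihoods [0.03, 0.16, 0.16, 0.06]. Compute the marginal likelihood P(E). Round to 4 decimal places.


P(E) = sum over models of P(M_i) * P(E|M_i)
= 0.1765*0.03 + 0.4706*0.16 + 0.2941*0.16 + 0.0588*0.06
= 0.1312

0.1312


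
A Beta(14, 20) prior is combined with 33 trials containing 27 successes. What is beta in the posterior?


In conjugate updating:
beta_posterior = beta_prior + (n - k)
= 20 + (33 - 27)
= 20 + 6 = 26

26


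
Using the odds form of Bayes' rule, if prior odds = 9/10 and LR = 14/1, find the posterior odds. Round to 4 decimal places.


Bayes' rule in odds form: posterior odds = prior odds * LR
= (9 * 14) / (10 * 1)
= 126/10 = 12.6

12.6


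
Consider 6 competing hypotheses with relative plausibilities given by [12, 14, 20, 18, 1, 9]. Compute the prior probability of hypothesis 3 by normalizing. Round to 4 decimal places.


Sum of weights = 12 + 14 + 20 + 18 + 1 + 9 = 74
Normalized prior for H3 = 20 / 74
= 0.2703

0.2703


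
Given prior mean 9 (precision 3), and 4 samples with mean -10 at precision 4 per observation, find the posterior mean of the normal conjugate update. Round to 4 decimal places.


The posterior mean is a precision-weighted average of prior and data.
Post. prec. = 3 + 16 = 19
Post. mean = (27 + -160)/19 = -133/19 = -7.0

-7.0


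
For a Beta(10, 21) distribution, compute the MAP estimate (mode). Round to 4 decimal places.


MAP = mode = (a-1)/(a+b-2)
= (10-1)/(10+21-2)
= 9/29 = 0.3103

0.3103


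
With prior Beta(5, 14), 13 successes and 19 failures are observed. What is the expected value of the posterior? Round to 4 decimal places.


Posterior = Beta(18, 33)
E[theta] = alpha/(alpha+beta)
= 18/51 = 0.3529

0.3529


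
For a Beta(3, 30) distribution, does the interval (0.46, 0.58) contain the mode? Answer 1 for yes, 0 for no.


Mode of Beta(a,b) = (a-1)/(a+b-2)
= (3-1)/(3+30-2) = 0.0645
Check: 0.46 <= 0.0645 <= 0.58?
Result: 0

0


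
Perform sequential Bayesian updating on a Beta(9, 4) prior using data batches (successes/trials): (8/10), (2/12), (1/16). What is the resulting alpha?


Accumulate successes: 11
Posterior alpha = prior alpha + sum of successes
= 9 + 11 = 20

20


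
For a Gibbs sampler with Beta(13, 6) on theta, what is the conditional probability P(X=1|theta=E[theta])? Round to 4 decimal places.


E[theta] = 13/(13+6) = 0.6842
P(X=1|theta) = theta = 0.6842

0.6842


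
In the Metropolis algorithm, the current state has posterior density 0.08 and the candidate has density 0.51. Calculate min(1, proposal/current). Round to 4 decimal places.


Ratio = 0.51/0.08 = 6.375
Acceptance probability = min(1, 6.375)
= 1.0

1.0


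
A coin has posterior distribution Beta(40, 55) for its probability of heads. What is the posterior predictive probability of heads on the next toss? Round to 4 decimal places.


Posterior predictive = E[theta] = alpha/(alpha+beta)
= 40/95
= 0.4211

0.4211


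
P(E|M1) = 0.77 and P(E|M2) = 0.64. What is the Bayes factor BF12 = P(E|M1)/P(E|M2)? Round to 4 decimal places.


Bayes factor BF12 = P(E|M1) / P(E|M2)
= 0.77 / 0.64
= 1.2031

1.2031


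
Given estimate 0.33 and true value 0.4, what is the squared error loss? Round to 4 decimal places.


Squared error = (estimate - true)^2
Difference = -0.07
Loss = -0.07^2 = 0.0049

0.0049


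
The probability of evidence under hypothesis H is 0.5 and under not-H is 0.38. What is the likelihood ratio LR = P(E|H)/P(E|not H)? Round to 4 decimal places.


LR = 0.5 / 0.38
= 1.3158

1.3158


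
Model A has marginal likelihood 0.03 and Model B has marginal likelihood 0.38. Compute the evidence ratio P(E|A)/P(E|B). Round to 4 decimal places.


Evidence ratio = P(E|A) / P(E|B)
= 0.03 / 0.38
= 0.0789

0.0789


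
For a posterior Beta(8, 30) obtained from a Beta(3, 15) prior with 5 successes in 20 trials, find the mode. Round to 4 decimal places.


Mode = (alpha - 1) / (alpha + beta - 2)
= 7 / 36
= 0.1944

0.1944


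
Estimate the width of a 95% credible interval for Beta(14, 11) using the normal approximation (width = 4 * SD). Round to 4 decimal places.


For Beta(a,b): Var = ab/((a+b)^2(a+b+1))
Var = 0.0095, SD = 0.0973
Approximate 95% CI width = 4 * 0.0973 = 0.3894

0.3894


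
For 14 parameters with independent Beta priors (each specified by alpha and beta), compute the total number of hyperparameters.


A Beta prior has 2 hyperparameters per parameter.
Total = 14 * 2 = 28

28


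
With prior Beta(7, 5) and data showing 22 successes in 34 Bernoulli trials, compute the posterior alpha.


Conjugate update: alpha_posterior = alpha_prior + k
= 7 + 22 = 29

29


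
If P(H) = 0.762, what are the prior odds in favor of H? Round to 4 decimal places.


Prior odds = P(H) / (1 - P(H))
= 0.762 / 0.238
= 3.2017

3.2017


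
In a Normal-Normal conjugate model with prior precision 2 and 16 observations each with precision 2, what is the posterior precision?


Posterior precision = prior precision + n * observation precision
= 2 + 16 * 2
= 2 + 32 = 34

34


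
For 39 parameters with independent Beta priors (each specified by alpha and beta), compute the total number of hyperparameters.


A Beta prior has 2 hyperparameters per parameter.
Total = 39 * 2 = 78

78


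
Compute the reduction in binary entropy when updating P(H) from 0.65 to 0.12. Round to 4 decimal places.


H_before = -p*log2(p) - (1-p)*log2(1-p) for p=0.65: 0.9341
H_after for p=0.12: 0.5294
Reduction = 0.9341 - 0.5294 = 0.4047

0.4047


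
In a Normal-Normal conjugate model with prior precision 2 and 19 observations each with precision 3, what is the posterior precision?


Posterior precision = prior precision + n * observation precision
= 2 + 19 * 3
= 2 + 57 = 59

59


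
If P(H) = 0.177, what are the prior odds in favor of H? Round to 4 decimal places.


Prior odds = P(H) / (1 - P(H))
= 0.177 / 0.823
= 0.2151

0.2151


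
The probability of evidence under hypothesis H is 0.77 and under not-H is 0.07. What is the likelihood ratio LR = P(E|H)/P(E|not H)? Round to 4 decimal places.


LR = 0.77 / 0.07
= 11.0

11.0


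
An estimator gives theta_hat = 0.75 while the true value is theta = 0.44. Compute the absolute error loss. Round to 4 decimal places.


The absolute error loss is |theta_hat - theta|
= |0.75 - 0.44|
= 0.31

0.31


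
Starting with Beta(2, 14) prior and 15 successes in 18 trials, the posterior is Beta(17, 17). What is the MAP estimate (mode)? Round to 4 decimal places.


The mode of Beta(a, b) when a > 1 and b > 1 is (a-1)/(a+b-2)
= (17 - 1) / (17 + 17 - 2)
= 16 / 32
= 0.5

0.5


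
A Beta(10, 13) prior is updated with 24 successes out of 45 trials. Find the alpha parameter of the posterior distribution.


In the Beta-Binomial conjugate update:
alpha_post = alpha_prior + successes
= 10 + 24
= 34

34


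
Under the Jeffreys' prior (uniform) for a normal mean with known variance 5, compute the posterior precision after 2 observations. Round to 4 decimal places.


Prior precision = 0 (flat prior).
Post. prec. = 0 + n/var = 2/5 = 0.4

0.4


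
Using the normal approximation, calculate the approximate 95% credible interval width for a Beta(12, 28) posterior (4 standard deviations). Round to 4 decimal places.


Var(Beta) = 12*28/(40^2 * 41) = 0.0051
SD = 0.0716
Width ~ 4*SD = 0.2863

0.2863


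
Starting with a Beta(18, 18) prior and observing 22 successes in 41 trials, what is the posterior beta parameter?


Posterior beta = prior beta + failures
Failures = 41 - 22 = 19
beta_post = 18 + 19 = 37

37


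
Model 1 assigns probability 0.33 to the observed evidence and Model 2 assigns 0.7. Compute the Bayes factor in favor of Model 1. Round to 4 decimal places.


BF = P(data|M1) / P(data|M2)
= 0.33 / 0.7 = 0.4714

0.4714


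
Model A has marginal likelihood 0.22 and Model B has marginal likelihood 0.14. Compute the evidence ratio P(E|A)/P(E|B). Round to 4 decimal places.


Evidence ratio = P(E|A) / P(E|B)
= 0.22 / 0.14
= 1.5714

1.5714


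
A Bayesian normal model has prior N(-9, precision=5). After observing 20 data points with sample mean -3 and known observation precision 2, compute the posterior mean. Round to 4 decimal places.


Posterior mean = (prior_precision * prior_mean + n * data_precision * data_mean) / (prior_precision + n * data_precision)
Numerator = 5*-9 + 20*2*-3 = -165
Denominator = 5 + 20*2 = 45
Posterior mean = -3.6667

-3.6667


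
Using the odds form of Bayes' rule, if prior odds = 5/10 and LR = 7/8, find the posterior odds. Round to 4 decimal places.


Bayes' rule in odds form: posterior odds = prior odds * LR
= (5 * 7) / (10 * 8)
= 35/80 = 0.4375

0.4375


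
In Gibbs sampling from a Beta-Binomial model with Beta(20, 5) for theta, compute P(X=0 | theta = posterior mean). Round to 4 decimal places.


Posterior mean = alpha/(alpha+beta) = 20/25 = 0.8
P(X=0|theta=mean) = 1 - theta = 0.2

0.2


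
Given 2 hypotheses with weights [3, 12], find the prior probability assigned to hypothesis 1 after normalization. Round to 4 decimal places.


To normalize, divide each weight by the sum of all weights.
Sum = 15
Prior(H1) = 3/15 = 0.2

0.2


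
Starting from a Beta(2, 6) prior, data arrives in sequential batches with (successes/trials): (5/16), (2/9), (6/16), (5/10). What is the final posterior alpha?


In sequential Bayesian updating, we sum all successes.
Total successes = 18
Final alpha = 2 + 18 = 20

20


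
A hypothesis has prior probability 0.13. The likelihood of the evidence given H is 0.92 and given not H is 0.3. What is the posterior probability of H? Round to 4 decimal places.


Using Bayes' theorem:
P(E) = 0.13 * 0.92 + 0.87 * 0.3
P(E) = 0.3806
P(H|E) = (0.13 * 0.92) / 0.3806 = 0.3142

0.3142


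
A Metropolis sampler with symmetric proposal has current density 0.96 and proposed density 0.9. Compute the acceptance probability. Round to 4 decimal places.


For symmetric proposals, acceptance = min(1, pi(x*)/pi(x))
= min(1, 0.9/0.96)
= min(1, 0.9375) = 0.9375

0.9375


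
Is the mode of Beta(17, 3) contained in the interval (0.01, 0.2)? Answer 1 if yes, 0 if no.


Mode = (a-1)/(a+b-2) = 16/18 = 0.8889
Interval: (0.01, 0.2)
Contains mode? 0

0


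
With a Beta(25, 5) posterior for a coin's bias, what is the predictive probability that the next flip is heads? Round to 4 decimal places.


The predictive probability equals the posterior mean.
P(next = heads) = alpha / (alpha + beta)
= 25 / 30 = 0.8333

0.8333


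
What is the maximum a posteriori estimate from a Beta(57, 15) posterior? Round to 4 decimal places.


The MAP estimate equals the mode of the distribution.
Mode of Beta(a,b) = (a-1)/(a+b-2)
= 56/70
= 0.8

0.8


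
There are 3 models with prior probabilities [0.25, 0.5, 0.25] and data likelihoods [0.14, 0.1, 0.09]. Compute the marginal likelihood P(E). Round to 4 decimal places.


P(E) = sum over models of P(M_i) * P(E|M_i)
= 0.25*0.14 + 0.5*0.1 + 0.25*0.09
= 0.1075

0.1075


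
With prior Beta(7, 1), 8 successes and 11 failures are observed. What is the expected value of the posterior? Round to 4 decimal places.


Posterior = Beta(15, 12)
E[theta] = alpha/(alpha+beta)
= 15/27 = 0.5556

0.5556


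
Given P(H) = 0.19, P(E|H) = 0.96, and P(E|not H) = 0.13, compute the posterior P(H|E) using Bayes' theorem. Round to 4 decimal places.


By Bayes' theorem: P(H|E) = P(E|H)*P(H) / P(E)
P(E) = P(E|H)*P(H) + P(E|not H)*P(not H)
P(E) = 0.96*0.19 + 0.13*0.81 = 0.2877
P(H|E) = 0.96*0.19 / 0.2877 = 0.634

0.634


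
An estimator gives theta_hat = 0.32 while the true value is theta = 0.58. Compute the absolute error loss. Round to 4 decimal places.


The absolute error loss is |theta_hat - theta|
= |0.32 - 0.58|
= 0.26

0.26


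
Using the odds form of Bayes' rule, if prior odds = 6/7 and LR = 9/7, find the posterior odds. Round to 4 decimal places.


Bayes' rule in odds form: posterior odds = prior odds * LR
= (6 * 9) / (7 * 7)
= 54/49 = 1.102

1.102


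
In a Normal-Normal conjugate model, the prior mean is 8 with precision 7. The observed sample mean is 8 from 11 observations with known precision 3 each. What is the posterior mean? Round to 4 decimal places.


Posterior precision = tau0 + n*tau = 7 + 11*3 = 40
Posterior mean = (tau0*mu0 + n*tau*xbar) / posterior_precision
= (7*8 + 11*3*8) / 40
= 320 / 40 = 8.0

8.0


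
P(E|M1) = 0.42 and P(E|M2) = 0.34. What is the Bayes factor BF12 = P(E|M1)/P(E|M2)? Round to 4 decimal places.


Bayes factor BF12 = P(E|M1) / P(E|M2)
= 0.42 / 0.34
= 1.2353

1.2353


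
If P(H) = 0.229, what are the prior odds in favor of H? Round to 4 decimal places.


Prior odds = P(H) / (1 - P(H))
= 0.229 / 0.771
= 0.297

0.297


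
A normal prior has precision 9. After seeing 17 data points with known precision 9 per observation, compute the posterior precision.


In the conjugate normal model, precisions add:
tau_posterior = tau_prior + n * tau_data
= 9 + 17*9 = 162

162


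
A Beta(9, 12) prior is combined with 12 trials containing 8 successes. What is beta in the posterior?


In conjugate updating:
beta_posterior = beta_prior + (n - k)
= 12 + (12 - 8)
= 12 + 4 = 16

16


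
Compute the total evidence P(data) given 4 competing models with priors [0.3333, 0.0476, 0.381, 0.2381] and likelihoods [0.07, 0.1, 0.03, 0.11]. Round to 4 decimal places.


Marginal likelihood = sum P(model_i) * P(data|model_i)
Model 1: 0.3333 * 0.07 = 0.0233
Model 2: 0.0476 * 0.1 = 0.0048
Model 3: 0.381 * 0.03 = 0.0114
Model 4: 0.2381 * 0.11 = 0.0262
Total = 0.0657

0.0657


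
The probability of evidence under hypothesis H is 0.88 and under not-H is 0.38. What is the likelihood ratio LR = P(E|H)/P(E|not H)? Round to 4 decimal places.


LR = 0.88 / 0.38
= 2.3158

2.3158


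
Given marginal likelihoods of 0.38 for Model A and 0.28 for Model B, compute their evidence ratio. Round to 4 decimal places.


Ratio = ML(A) / ML(B) = 0.38/0.28
= 1.3571

1.3571


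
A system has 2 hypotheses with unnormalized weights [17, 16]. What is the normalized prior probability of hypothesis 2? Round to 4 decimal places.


The normalized prior is the weight divided by the total.
Total weight = 33
P(H2) = 16 / 33 = 0.4848

0.4848


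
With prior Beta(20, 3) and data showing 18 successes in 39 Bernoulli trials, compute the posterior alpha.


Conjugate update: alpha_posterior = alpha_prior + k
= 20 + 18 = 38

38


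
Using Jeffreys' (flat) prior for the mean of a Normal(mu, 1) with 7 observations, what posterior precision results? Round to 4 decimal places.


Flat prior means prior precision is 0.
Posterior precision = n / sigma^2 = 7/1 = 7.0

7.0


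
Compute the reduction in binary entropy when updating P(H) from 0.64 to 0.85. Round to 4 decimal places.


H_before = -p*log2(p) - (1-p)*log2(1-p) for p=0.64: 0.9427
H_after for p=0.85: 0.6098
Reduction = 0.9427 - 0.6098 = 0.3328

0.3328


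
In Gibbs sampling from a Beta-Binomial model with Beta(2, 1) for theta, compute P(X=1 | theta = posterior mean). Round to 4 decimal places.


Posterior mean = alpha/(alpha+beta) = 2/3 = 0.6667
P(X=1|theta=mean) = theta = 0.6667

0.6667


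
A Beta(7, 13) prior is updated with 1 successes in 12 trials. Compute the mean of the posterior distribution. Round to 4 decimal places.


After update: Beta(8, 24)
Mean = 8 / (8 + 24) = 8 / 32
= 0.25

0.25


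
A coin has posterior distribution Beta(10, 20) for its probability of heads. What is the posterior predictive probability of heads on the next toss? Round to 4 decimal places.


Posterior predictive = E[theta] = alpha/(alpha+beta)
= 10/30
= 0.3333

0.3333


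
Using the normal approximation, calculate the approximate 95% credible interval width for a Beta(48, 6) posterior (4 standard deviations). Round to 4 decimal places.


Var(Beta) = 48*6/(54^2 * 55) = 0.0018
SD = 0.0424
Width ~ 4*SD = 0.1695

0.1695


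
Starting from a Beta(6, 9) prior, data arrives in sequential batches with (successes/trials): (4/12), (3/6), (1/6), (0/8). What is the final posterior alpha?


In sequential Bayesian updating, we sum all successes.
Total successes = 8
Final alpha = 6 + 8 = 14

14


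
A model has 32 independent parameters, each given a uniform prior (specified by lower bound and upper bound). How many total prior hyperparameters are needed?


Each uniform prior needs 2 hyperparameters (lower bound and upper bound).
Total = 2 * 32 = 64

64


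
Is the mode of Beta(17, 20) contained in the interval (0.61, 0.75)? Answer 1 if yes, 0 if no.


Mode = (a-1)/(a+b-2) = 16/35 = 0.4571
Interval: (0.61, 0.75)
Contains mode? 0

0


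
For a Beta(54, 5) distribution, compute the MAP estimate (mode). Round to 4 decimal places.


MAP = mode = (a-1)/(a+b-2)
= (54-1)/(54+5-2)
= 53/57 = 0.9298

0.9298


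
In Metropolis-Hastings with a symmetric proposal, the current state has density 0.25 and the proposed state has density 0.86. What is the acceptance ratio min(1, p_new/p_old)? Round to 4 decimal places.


Ratio = p_new / p_old = 0.86 / 0.25 = 3.44
Acceptance = min(1, 3.44) = 1.0

1.0


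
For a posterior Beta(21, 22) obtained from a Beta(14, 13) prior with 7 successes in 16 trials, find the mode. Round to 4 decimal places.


Mode = (alpha - 1) / (alpha + beta - 2)
= 20 / 41
= 0.4878

0.4878


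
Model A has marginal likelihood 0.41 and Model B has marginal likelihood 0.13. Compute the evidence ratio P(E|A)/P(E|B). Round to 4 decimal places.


Evidence ratio = P(E|A) / P(E|B)
= 0.41 / 0.13
= 3.1538

3.1538


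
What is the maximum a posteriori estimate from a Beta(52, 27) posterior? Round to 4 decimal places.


The MAP estimate equals the mode of the distribution.
Mode of Beta(a,b) = (a-1)/(a+b-2)
= 51/77
= 0.6623

0.6623


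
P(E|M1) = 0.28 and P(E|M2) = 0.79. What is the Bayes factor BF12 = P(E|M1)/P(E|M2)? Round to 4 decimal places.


Bayes factor BF12 = P(E|M1) / P(E|M2)
= 0.28 / 0.79
= 0.3544

0.3544


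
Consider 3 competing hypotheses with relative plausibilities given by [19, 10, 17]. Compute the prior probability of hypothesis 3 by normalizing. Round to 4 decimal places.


Sum of weights = 19 + 10 + 17 = 46
Normalized prior for H3 = 17 / 46
= 0.3696

0.3696


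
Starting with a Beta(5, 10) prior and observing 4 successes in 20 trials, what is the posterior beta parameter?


Posterior beta = prior beta + failures
Failures = 20 - 4 = 16
beta_post = 10 + 16 = 26

26


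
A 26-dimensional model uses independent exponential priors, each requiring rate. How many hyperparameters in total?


Per parameter: 1 (rate).
Total = 26 * 1 = 26

26


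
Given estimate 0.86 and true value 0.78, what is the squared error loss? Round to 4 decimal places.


Squared error = (estimate - true)^2
Difference = 0.08
Loss = 0.08^2 = 0.0064

0.0064


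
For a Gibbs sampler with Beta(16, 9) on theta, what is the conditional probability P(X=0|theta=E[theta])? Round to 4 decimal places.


E[theta] = 16/(16+9) = 0.64
P(X=0|theta) = 1 - theta = 0.36

0.36


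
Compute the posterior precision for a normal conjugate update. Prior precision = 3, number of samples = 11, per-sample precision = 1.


tau_post = tau_0 + n * tau
= 3 + 11 * 1 = 14

14


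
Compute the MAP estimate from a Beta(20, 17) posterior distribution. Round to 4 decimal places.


MAP = mode of Beta distribution
= (alpha - 1)/(alpha + beta - 2)
= (20-1)/(20+17-2)
= 19/35 = 0.5429

0.5429


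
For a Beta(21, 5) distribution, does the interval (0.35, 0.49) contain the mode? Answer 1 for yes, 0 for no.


Mode of Beta(a,b) = (a-1)/(a+b-2)
= (21-1)/(21+5-2) = 0.8333
Check: 0.35 <= 0.8333 <= 0.49?
Result: 0

0


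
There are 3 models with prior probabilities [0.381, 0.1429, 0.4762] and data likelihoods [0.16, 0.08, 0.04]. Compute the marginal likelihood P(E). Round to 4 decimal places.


P(E) = sum over models of P(M_i) * P(E|M_i)
= 0.381*0.16 + 0.1429*0.08 + 0.4762*0.04
= 0.0914

0.0914


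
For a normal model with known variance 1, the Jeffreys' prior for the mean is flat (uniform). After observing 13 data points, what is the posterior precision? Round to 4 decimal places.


Jeffreys' prior for normal mean (known variance) is flat.
Prior precision = 0.
Posterior precision = prior_prec + n/sigma^2 = 0 + 13/1
= 13.0

13.0


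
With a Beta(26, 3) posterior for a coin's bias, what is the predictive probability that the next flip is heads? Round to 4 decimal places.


The predictive probability equals the posterior mean.
P(next = heads) = alpha / (alpha + beta)
= 26 / 29 = 0.8966

0.8966


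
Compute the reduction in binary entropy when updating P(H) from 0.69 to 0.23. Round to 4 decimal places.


H_before = -p*log2(p) - (1-p)*log2(1-p) for p=0.69: 0.8932
H_after for p=0.23: 0.778
Reduction = 0.8932 - 0.778 = 0.1152

0.1152


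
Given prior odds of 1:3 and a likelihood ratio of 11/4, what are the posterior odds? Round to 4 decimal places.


Posterior odds = prior odds * LR
Prior odds = 1/3 = 0.3333
LR = 11/4 = 2.75
Posterior odds = 0.3333 * 2.75 = 0.9167

0.9167


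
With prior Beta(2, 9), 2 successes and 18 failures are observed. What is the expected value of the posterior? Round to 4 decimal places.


Posterior = Beta(4, 27)
E[theta] = alpha/(alpha+beta)
= 4/31 = 0.129

0.129


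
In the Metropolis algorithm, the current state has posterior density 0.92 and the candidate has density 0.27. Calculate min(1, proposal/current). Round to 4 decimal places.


Ratio = 0.27/0.92 = 0.2935
Acceptance probability = min(1, 0.2935)
= 0.2935

0.2935


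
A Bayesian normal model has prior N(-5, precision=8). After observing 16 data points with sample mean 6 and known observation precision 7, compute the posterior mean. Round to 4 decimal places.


Posterior mean = (prior_precision * prior_mean + n * data_precision * data_mean) / (prior_precision + n * data_precision)
Numerator = 8*-5 + 16*7*6 = 632
Denominator = 8 + 16*7 = 120
Posterior mean = 5.2667

5.2667


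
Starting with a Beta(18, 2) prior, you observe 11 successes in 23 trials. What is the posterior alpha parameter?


For a Beta-Binomial conjugate model:
Posterior alpha = prior alpha + number of successes
= 18 + 11 = 29

29


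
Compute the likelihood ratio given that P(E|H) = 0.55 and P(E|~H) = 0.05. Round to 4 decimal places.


LR = P(E|H) / P(E|~H)
= 0.55 / 0.05 = 11.0

11.0


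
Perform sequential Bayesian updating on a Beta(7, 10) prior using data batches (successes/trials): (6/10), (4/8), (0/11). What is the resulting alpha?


Accumulate successes: 10
Posterior alpha = prior alpha + sum of successes
= 7 + 10 = 17

17


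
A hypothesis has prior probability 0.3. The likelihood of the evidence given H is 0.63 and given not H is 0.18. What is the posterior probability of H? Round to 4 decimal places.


Using Bayes' theorem:
P(E) = 0.3 * 0.63 + 0.7 * 0.18
P(E) = 0.315
P(H|E) = (0.3 * 0.63) / 0.315 = 0.6

0.6


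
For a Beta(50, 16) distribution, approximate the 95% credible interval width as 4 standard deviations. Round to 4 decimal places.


Variance of Beta(a,b) = ab / ((a+b)^2 * (a+b+1))
= 50*16 / ((66)^2 * 67)
= 0.0027
SD = sqrt(0.0027) = 0.0524
Width = 4 * SD = 0.2094

0.2094
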